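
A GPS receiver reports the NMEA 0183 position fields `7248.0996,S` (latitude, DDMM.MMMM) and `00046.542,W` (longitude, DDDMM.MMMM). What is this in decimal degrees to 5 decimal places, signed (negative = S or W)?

φ: degrees = first 2 digits = 72, minutes = 48.0996; 72 + 48.0996/60 = 72.801660
S → negative
λ: split at 3 digits → 000° and 46.542′; 0 + 46.542/60 = 0.775700
hemisphere W, so the sign is −

-72.80166, -0.77570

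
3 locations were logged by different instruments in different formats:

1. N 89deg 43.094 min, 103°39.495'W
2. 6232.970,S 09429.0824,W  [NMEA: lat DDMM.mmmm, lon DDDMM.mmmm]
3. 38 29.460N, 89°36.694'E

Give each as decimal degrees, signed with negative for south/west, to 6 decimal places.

1. 89.718233, -103.658250
2. -62.549500, -94.484707
3. 38.491000, 89.611567

Point 1:
  φ: 89 + 43.094/60 = 89.7182333
  N → positive
  λ: 39.495′ = 0.658250°; total 103.6582500
  W → negative
Point 2:
  φ: degrees = first 2 digits = 62, minutes = 32.97; 62 + 32.97/60 = 62.5495000
  S ⇒ negate
  λ: degrees = first 3 digits = 94, minutes = 29.0824; 94 + 29.0824/60 = 94.4847067
  W ⇒ negate
Point 3:
  Lat: 29.46′ = 0.491000°; total 38.4910000
  N → positive
  λ: 36.694′ = 0.611567°; total 89.6115667
  E → positive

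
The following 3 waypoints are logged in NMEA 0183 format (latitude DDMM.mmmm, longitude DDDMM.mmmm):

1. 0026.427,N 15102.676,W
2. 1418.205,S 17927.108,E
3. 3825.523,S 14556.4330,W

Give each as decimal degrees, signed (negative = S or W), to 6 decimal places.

1. 0.440450, -151.044600
2. -14.303417, 179.451800
3. -38.425383, -145.940550

Point 1:
  φ: split at 2 digits → 00° and 26.427′; 0 + 26.427/60 = 0.4404500
  N → positive
  Lon: split at 3 digits → 151° and 2.676′; 151 + 2.676/60 = 151.0446000
  hemisphere W, so the sign is −
Point 2:
  Latitude: split at 2 digits → 14° and 18.205′; 14 + 18.205/60 = 14.3034167
  hemisphere S, so the sign is −
  Lon: degrees = first 3 digits = 179, minutes = 27.108; 179 + 27.108/60 = 179.4518000
  E ⇒ keep positive
Point 3:
  φ: split at 2 digits → 38° and 25.523′; 38 + 25.523/60 = 38.4253833
  hemisphere S, so the sign is −
  λ: degrees = first 3 digits = 145, minutes = 56.433; 145 + 56.433/60 = 145.9405500
  hemisphere W, so the sign is −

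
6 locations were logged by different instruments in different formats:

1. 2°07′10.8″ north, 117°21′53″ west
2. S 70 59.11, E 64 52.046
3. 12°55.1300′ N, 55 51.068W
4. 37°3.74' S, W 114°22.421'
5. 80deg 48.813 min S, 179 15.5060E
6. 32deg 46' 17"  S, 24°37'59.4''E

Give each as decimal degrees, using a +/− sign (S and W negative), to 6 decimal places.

Point 1:
  φ: 7′ + 10.8″ = 7.18000′; 2 + 7.18000/60 = 2.1196667
  N → positive
  Longitude: 117° + 21/60 + 53/3600 = 117 + 0.350000 + 0.014722 = 117.3647222
  W ⇒ negate
Point 2:
  φ: 70 + 59.11/60 = 70.9851667
  S ⇒ negate
  λ: 52.046′ = 0.867433°; total 64.8674333
  E → positive
Point 3:
  Lat: 12 + 55.13/60 = 12.9188333
  N → positive
  Longitude: 55 + 51.068/60 = 55.8511333
  hemisphere W, so the sign is −
Point 4:
  φ: 37 + 3.74/60 = 37.0623333
  S → negative
  λ: 22.421′ = 0.373683°; total 114.3736833
  W → negative
Point 5:
  Latitude: 80 + 48.813/60 = 80.8135500
  S → negative
  Longitude: 15.506′ = 0.258433°; total 179.2584333
  E ⇒ keep positive
Point 6:
  Latitude: 32 + 46/60 + 17/3600 = 32.7713889
  S → negative
  Lon: 24 + 37/60 + 59.4/3600 = 24.6331667
  E → positive

1. 2.119667, -117.364722
2. -70.985167, 64.867433
3. 12.918833, -55.851133
4. -37.062333, -114.373683
5. -80.813550, 179.258433
6. -32.771389, 24.633167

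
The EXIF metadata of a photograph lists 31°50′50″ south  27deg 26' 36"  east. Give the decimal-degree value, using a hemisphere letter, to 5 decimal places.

31.84722° S, 27.44333° E

Lat: 31° + 50/60 + 50/3600 = 31 + 0.833333 + 0.013889 = 31.847222
Lon: 27 + 26/60 + 36/3600 = 27.443333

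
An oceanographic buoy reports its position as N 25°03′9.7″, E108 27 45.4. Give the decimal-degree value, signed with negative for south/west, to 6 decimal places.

Latitude: 25 + 3/60 + 9.7/3600 = 25.0526944
N → positive
Longitude: 108° + 27/60 + 45.4/3600 = 108 + 0.450000 + 0.012611 = 108.4626111
E → positive

25.052694, 108.462611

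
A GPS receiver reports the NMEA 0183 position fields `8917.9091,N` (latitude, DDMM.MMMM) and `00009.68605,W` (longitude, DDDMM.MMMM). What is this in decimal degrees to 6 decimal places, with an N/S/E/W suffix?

φ: split at 2 digits → 89° and 17.9091′; 89 + 17.9091/60 = 89.2984850
Longitude: split at 3 digits → 000° and 9.68605′; 0 + 9.68605/60 = 0.1614342

89.298485° N, 0.161434° W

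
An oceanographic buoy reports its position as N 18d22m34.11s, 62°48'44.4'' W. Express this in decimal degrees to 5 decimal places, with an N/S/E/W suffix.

18.37614° N, 62.81233° W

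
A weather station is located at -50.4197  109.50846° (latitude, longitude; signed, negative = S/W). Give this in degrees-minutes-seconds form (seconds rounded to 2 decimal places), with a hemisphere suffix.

Latitude is negative → S; |value| = 50.419700
Latitude: whole degrees 50; 25.18200′ → 25′ and 10.9200″
Lon: whole degrees 109; 30.50760′ → 30′ and 30.4560″

50°25′10.92″ S, 109°30′30.46″ E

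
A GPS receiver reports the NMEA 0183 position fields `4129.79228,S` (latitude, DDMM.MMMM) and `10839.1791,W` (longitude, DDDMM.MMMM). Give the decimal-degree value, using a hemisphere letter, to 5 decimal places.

41.49654° S, 108.65299° W

Latitude: split at 2 digits → 41° and 29.79228′; 41 + 29.79228/60 = 41.496538
Lon: degrees = first 3 digits = 108, minutes = 39.1791; 108 + 39.1791/60 = 108.652985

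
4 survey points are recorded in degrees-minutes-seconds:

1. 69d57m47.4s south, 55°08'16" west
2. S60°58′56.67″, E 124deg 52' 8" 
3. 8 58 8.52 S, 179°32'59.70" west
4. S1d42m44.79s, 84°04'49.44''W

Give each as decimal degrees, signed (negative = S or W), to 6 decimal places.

1. -69.963167, -55.137778
2. -60.982408, 124.868889
3. -8.969033, -179.549917
4. -1.712442, -84.080400

Point 1:
  Lat: 69° + 57/60 + 47.4/3600 = 69 + 0.950000 + 0.013167 = 69.9631667
  S ⇒ negate
  λ: 55 + 8/60 + 16/3600 = 55.1377778
  hemisphere W, so the sign is −
Point 2:
  φ: 58′ + 56.67″ = 58.94450′; 60 + 58.94450/60 = 60.9824083
  S → negative
  Longitude: 124° + 52/60 + 8/3600 = 124 + 0.866667 + 0.002222 = 124.8688889
  E → positive
Point 3:
  Latitude: 8 + 58/60 + 8.52/3600 = 8.9690333
  S → negative
  Lon: 32′ + 59.7″ = 32.99500′; 179 + 32.99500/60 = 179.5499167
  hemisphere W, so the sign is −
Point 4:
  Latitude: 42′ + 44.79″ = 42.74650′; 1 + 42.74650/60 = 1.7124417
  S → negative
  λ: 84° + 4/60 + 49.44/3600 = 84 + 0.066667 + 0.013733 = 84.0804000
  W → negative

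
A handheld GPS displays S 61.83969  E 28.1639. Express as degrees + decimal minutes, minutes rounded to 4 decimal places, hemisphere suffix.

Latitude: minutes = (61.839690 − 61) × 60 = 50.381400
Longitude: 28° + 0.163900 × 60 = 28° 9.834000′

61° 50.3814′ S, 28° 9.8340′ E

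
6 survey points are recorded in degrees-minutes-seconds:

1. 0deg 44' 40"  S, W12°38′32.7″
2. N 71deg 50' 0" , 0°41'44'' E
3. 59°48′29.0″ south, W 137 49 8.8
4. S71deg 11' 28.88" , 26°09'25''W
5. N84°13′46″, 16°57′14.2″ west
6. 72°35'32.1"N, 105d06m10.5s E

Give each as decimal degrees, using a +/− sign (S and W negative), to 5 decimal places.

1. -0.74444, -12.64242
2. 71.83333, 0.69556
3. -59.80806, -137.81911
4. -71.19136, -26.15694
5. 84.22944, -16.95394
6. 72.59225, 105.10292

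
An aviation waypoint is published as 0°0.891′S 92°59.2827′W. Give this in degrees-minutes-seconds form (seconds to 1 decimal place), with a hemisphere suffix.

0°00′53.5″ S, 92°59′17.0″ W

Lat: 0.89100′ → 0′ and 0.89100 × 60 = 53.460″
λ: 59.28270′ → 59′ and 0.28270 × 60 = 16.962″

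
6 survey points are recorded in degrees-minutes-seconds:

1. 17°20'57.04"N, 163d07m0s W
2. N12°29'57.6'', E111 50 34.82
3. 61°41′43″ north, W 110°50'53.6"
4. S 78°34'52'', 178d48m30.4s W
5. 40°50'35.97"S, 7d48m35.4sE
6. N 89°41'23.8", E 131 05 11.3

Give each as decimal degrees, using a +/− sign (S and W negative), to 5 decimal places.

Point 1:
  Lat: 20′ + 57.04″ = 20.95067′; 17 + 20.95067/60 = 17.349178
  N ⇒ keep positive
  Longitude: 163° + 7/60 + 0/3600 = 163 + 0.116667 + 0.000000 = 163.116667
  W → negative
Point 2:
  φ: 12 + 29/60 + 57.6/3600 = 12.499333
  N → positive
  Longitude: 111 + 50/60 + 34.82/3600 = 111.843006
  E → positive
Point 3:
  φ: 61 + 41/60 + 43/3600 = 61.695278
  N ⇒ keep positive
  Lon: 50′ + 53.6″ = 50.89333′; 110 + 50.89333/60 = 110.848222
  W → negative
Point 4:
  φ: 78° + 34/60 + 52/3600 = 78 + 0.566667 + 0.014444 = 78.581111
  hemisphere S, so the sign is −
  Lon: 178° + 48/60 + 30.4/3600 = 178 + 0.800000 + 0.008444 = 178.808444
  W → negative
Point 5:
  Latitude: 40° + 50/60 + 35.97/3600 = 40 + 0.833333 + 0.009992 = 40.843325
  hemisphere S, so the sign is −
  Lon: 7° + 48/60 + 35.4/3600 = 7 + 0.800000 + 0.009833 = 7.809833
  E → positive
Point 6:
  Lat: 89° + 41/60 + 23.8/3600 = 89 + 0.683333 + 0.006611 = 89.689944
  N ⇒ keep positive
  λ: 131 + 5/60 + 11.3/3600 = 131.086472
  E → positive

1. 17.34918, -163.11667
2. 12.49933, 111.84301
3. 61.69528, -110.84822
4. -78.58111, -178.80844
5. -40.84333, 7.80983
6. 89.68994, 131.08647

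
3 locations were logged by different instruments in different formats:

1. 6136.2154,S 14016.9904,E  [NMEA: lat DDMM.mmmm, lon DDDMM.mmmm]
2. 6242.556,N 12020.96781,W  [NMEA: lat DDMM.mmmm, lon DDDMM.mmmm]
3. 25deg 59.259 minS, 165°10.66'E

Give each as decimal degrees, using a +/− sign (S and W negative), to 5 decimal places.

Point 1:
  Lat: degrees = first 2 digits = 61, minutes = 36.2154; 61 + 36.2154/60 = 61.603590
  S ⇒ negate
  λ: degrees = first 3 digits = 140, minutes = 16.9904; 140 + 16.9904/60 = 140.283173
  E → positive
Point 2:
  φ: split at 2 digits → 62° and 42.556′; 62 + 42.556/60 = 62.709267
  N → positive
  Lon: degrees = first 3 digits = 120, minutes = 20.96781; 120 + 20.96781/60 = 120.349464
  W → negative
Point 3:
  φ: 59.259′ = 0.987650°; total 25.987650
  hemisphere S, so the sign is −
  Lon: 10.66′ = 0.177667°; total 165.177667
  E ⇒ keep positive

1. -61.60359, 140.28317
2. 62.70927, -120.34946
3. -25.98765, 165.17767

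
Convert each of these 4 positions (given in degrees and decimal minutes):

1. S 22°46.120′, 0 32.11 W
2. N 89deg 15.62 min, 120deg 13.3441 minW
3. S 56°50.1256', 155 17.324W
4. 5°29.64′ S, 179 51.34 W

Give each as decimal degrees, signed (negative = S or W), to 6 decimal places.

Point 1:
  Lat: 22 + 46.12/60 = 22.7686667
  hemisphere S, so the sign is −
  λ: 32.11′ = 0.535167°; total 0.5351667
  W ⇒ negate
Point 2:
  Latitude: 89 + 15.62/60 = 89.2603333
  N → positive
  Longitude: 120 + 13.3441/60 = 120.2224017
  W ⇒ negate
Point 3:
  Lat: 50.1256′ = 0.835427°; total 56.8354267
  S → negative
  Lon: 17.324′ = 0.288733°; total 155.2887333
  W → negative
Point 4:
  Lat: 5 + 29.64/60 = 5.4940000
  S → negative
  λ: 179 + 51.34/60 = 179.8556667
  W → negative

1. -22.768667, -0.535167
2. 89.260333, -120.222402
3. -56.835427, -155.288733
4. -5.494000, -179.855667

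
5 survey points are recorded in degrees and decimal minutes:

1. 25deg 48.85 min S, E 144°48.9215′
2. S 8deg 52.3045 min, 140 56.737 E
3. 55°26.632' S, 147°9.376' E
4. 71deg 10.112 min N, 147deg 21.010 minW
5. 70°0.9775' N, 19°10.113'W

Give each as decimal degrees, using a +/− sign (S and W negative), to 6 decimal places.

Point 1:
  Lat: 25 + 48.85/60 = 25.8141667
  S ⇒ negate
  Lon: 48.9215′ = 0.815358°; total 144.8153583
  E → positive
Point 2:
  φ: 8 + 52.3045/60 = 8.8717417
  hemisphere S, so the sign is −
  λ: 56.737′ = 0.945617°; total 140.9456167
  E → positive
Point 3:
  φ: 26.632′ = 0.443867°; total 55.4438667
  S ⇒ negate
  Longitude: 9.376′ = 0.156267°; total 147.1562667
  E ⇒ keep positive
Point 4:
  Latitude: 71 + 10.112/60 = 71.1685333
  N ⇒ keep positive
  Lon: 147 + 21.01/60 = 147.3501667
  hemisphere W, so the sign is −
Point 5:
  Latitude: 70 + 0.9775/60 = 70.0162917
  N → positive
  Lon: 10.113′ = 0.168550°; total 19.1685500
  W → negative

1. -25.814167, 144.815358
2. -8.871742, 140.945617
3. -55.443867, 147.156267
4. 71.168533, -147.350167
5. 70.016292, -19.168550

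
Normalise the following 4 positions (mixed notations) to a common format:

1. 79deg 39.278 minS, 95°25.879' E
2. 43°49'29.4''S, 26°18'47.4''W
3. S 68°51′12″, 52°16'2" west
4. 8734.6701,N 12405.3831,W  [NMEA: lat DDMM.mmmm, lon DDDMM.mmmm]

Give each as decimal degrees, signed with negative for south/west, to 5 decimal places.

1. -79.65463, 95.43132
2. -43.82483, -26.31317
3. -68.85333, -52.26722
4. 87.57784, -124.08972

Point 1:
  Lat: 39.278′ = 0.654633°; total 79.654633
  hemisphere S, so the sign is −
  Lon: 95 + 25.879/60 = 95.431317
  E → positive
Point 2:
  Latitude: 49′ + 29.4″ = 49.49000′; 43 + 49.49000/60 = 43.824833
  S ⇒ negate
  Longitude: 26° + 18/60 + 47.4/3600 = 26 + 0.300000 + 0.013167 = 26.313167
  W ⇒ negate
Point 3:
  φ: 68° + 51/60 + 12/3600 = 68 + 0.850000 + 0.003333 = 68.853333
  hemisphere S, so the sign is −
  Longitude: 16′ + 2″ = 16.03333′; 52 + 16.03333/60 = 52.267222
  hemisphere W, so the sign is −
Point 4:
  Lat: degrees = first 2 digits = 87, minutes = 34.6701; 87 + 34.6701/60 = 87.577835
  N ⇒ keep positive
  Longitude: degrees = first 3 digits = 124, minutes = 5.3831; 124 + 5.3831/60 = 124.089718
  W ⇒ negate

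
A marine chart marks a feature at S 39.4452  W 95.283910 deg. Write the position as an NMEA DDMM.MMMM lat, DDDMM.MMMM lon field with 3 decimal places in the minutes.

3926.712,S / 09517.035,W

Lat: 39° + 0.445200 × 60 = 39° 26.71200′
Longitude: fractional part 0.283910 → 17.03460 minutes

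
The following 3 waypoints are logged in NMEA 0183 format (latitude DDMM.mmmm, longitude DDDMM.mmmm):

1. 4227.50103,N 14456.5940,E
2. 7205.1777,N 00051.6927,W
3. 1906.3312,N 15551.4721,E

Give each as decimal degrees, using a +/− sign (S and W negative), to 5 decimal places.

1. 42.45835, 144.94323
2. 72.08630, -0.86155
3. 19.10552, 155.85787

Point 1:
  φ: split at 2 digits → 42° and 27.50103′; 42 + 27.50103/60 = 42.458351
  N ⇒ keep positive
  λ: degrees = first 3 digits = 144, minutes = 56.594; 144 + 56.594/60 = 144.943233
  E → positive
Point 2:
  Lat: split at 2 digits → 72° and 5.1777′; 72 + 5.1777/60 = 72.086295
  N → positive
  Longitude: degrees = first 3 digits = 0, minutes = 51.6927; 0 + 51.6927/60 = 0.861545
  W ⇒ negate
Point 3:
  Lat: degrees = first 2 digits = 19, minutes = 6.3312; 19 + 6.3312/60 = 19.105520
  N → positive
  Longitude: split at 3 digits → 155° and 51.4721′; 155 + 51.4721/60 = 155.857868
  E → positive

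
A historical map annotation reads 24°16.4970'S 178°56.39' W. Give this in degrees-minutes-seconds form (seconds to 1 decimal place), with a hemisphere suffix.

φ: 16.49700′ → 16′ and 0.49700 × 60 = 29.820″
Lon: fractional minutes 0.39000 × 60 = 23.400″

24°16′29.8″ S, 178°56′23.4″ W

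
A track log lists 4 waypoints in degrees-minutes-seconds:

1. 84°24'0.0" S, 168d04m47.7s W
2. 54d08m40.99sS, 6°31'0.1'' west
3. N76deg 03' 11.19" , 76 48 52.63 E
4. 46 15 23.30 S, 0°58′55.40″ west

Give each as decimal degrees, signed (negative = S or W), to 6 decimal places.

1. -84.400000, -168.079917
2. -54.144719, -6.516694
3. 76.053108, 76.814619
4. -46.256472, -0.982056

Point 1:
  Latitude: 24′ + 0″ = 24.00000′; 84 + 24.00000/60 = 84.4000000
  hemisphere S, so the sign is −
  Longitude: 168 + 4/60 + 47.7/3600 = 168.0799167
  W → negative
Point 2:
  Lat: 8′ + 40.99″ = 8.68317′; 54 + 8.68317/60 = 54.1447194
  hemisphere S, so the sign is −
  λ: 6 + 31/60 + 0.1/3600 = 6.5166944
  W → negative
Point 3:
  φ: 3′ + 11.19″ = 3.18650′; 76 + 3.18650/60 = 76.0531083
  N → positive
  Longitude: 76 + 48/60 + 52.63/3600 = 76.8146194
  E ⇒ keep positive
Point 4:
  Latitude: 46° + 15/60 + 23.3/3600 = 46 + 0.250000 + 0.006472 = 46.2564722
  S → negative
  Lon: 58′ + 55.4″ = 58.92333′; 0 + 58.92333/60 = 0.9820556
  W → negative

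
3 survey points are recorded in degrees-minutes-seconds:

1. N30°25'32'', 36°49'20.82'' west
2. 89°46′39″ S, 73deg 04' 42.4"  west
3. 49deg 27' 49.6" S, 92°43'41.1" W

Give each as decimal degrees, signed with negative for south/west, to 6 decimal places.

Point 1:
  Lat: 30 + 25/60 + 32/3600 = 30.4255556
  N ⇒ keep positive
  λ: 36° + 49/60 + 20.82/3600 = 36 + 0.816667 + 0.005783 = 36.8224500
  W ⇒ negate
Point 2:
  Latitude: 89 + 46/60 + 39/3600 = 89.7775000
  S → negative
  Longitude: 4′ + 42.4″ = 4.70667′; 73 + 4.70667/60 = 73.0784444
  W ⇒ negate
Point 3:
  φ: 49 + 27/60 + 49.6/3600 = 49.4637778
  S ⇒ negate
  Lon: 92° + 43/60 + 41.1/3600 = 92 + 0.716667 + 0.011417 = 92.7280833
  W → negative

1. 30.425556, -36.822450
2. -89.777500, -73.078444
3. -49.463778, -92.728083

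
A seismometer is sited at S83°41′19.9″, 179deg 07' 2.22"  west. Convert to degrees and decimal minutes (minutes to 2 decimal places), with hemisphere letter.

Lat: seconds/60 = 0.33167; minutes = 41 + 0.33167 = 41.3317
Lon: seconds/60 = 0.03700; minutes = 7 + 0.03700 = 7.0370

83° 41.33′ S, 179° 7.04′ W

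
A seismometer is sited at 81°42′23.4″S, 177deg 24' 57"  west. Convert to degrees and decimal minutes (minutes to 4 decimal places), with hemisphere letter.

81° 42.3900′ S, 177° 24.9500′ W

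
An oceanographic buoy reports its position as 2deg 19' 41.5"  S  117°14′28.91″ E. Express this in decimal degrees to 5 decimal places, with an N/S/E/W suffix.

φ: 2° + 19/60 + 41.5/3600 = 2 + 0.316667 + 0.011528 = 2.328194
Lon: 14′ + 28.91″ = 14.48183′; 117 + 14.48183/60 = 117.241364

2.32819° S, 117.24136° E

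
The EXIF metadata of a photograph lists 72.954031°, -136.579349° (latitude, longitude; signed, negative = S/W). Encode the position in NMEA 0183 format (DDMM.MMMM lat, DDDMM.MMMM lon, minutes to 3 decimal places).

7257.242,N / 13634.761,W

Lat: minutes = (72.954031 − 72) × 60 = 57.24186
Longitude is negative → W; |value| = 136.579349
Lon: fractional part 0.579349 → 34.76094 minutes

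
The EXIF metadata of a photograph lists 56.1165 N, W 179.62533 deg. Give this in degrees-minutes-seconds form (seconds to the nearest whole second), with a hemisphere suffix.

φ: 0.116500° → 6.99000′; 0.99000 × 60 = 59.40″
λ: 0.625330 × 60 = 37.51980′ → 37′, remainder × 60 = 31.19″

56°06′59″ N, 179°37′31″ W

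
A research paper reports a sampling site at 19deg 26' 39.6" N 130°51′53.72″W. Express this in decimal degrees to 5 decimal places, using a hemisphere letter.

Lat: 19 + 26/60 + 39.6/3600 = 19.444333
Lon: 51′ + 53.72″ = 51.89533′; 130 + 51.89533/60 = 130.864922

19.44433° N, 130.86492° W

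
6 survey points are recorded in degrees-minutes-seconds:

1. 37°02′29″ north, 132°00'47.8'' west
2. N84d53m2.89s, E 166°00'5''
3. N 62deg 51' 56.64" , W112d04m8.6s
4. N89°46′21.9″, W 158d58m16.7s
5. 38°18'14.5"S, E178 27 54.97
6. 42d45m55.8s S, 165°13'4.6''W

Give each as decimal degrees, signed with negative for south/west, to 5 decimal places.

Point 1:
  Latitude: 2′ + 29″ = 2.48333′; 37 + 2.48333/60 = 37.041389
  N → positive
  λ: 132 + 0/60 + 47.8/3600 = 132.013278
  W → negative
Point 2:
  Latitude: 84° + 53/60 + 2.89/3600 = 84 + 0.883333 + 0.000803 = 84.884136
  N ⇒ keep positive
  λ: 0′ + 5″ = 0.08333′; 166 + 0.08333/60 = 166.001389
  E → positive
Point 3:
  φ: 62 + 51/60 + 56.64/3600 = 62.865733
  N ⇒ keep positive
  Lon: 112 + 4/60 + 8.6/3600 = 112.069056
  W ⇒ negate
Point 4:
  Latitude: 89 + 46/60 + 21.9/3600 = 89.772750
  N → positive
  Lon: 158° + 58/60 + 16.7/3600 = 158 + 0.966667 + 0.004639 = 158.971306
  hemisphere W, so the sign is −
Point 5:
  φ: 38 + 18/60 + 14.5/3600 = 38.304028
  S ⇒ negate
  λ: 178 + 27/60 + 54.97/3600 = 178.465269
  E → positive
Point 6:
  Latitude: 45′ + 55.8″ = 45.93000′; 42 + 45.93000/60 = 42.765500
  S → negative
  Longitude: 165 + 13/60 + 4.6/3600 = 165.217944
  W → negative

1. 37.04139, -132.01328
2. 84.88414, 166.00139
3. 62.86573, -112.06906
4. 89.77275, -158.97131
5. -38.30403, 178.46527
6. -42.76550, -165.21794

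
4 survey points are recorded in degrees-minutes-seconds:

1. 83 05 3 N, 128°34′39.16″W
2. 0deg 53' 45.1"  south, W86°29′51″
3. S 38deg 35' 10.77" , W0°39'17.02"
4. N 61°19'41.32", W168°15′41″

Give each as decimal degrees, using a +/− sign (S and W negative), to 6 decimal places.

Point 1:
  Latitude: 5′ + 3″ = 5.05000′; 83 + 5.05000/60 = 83.0841667
  N ⇒ keep positive
  Longitude: 128 + 34/60 + 39.16/3600 = 128.5775444
  W → negative
Point 2:
  Latitude: 0° + 53/60 + 45.1/3600 = 0 + 0.883333 + 0.012528 = 0.8958611
  S ⇒ negate
  Lon: 29′ + 51″ = 29.85000′; 86 + 29.85000/60 = 86.4975000
  hemisphere W, so the sign is −
Point 3:
  Latitude: 38° + 35/60 + 10.77/3600 = 38 + 0.583333 + 0.002992 = 38.5863250
  hemisphere S, so the sign is −
  Lon: 0° + 39/60 + 17.02/3600 = 0 + 0.650000 + 0.004728 = 0.6547278
  hemisphere W, so the sign is −
Point 4:
  Latitude: 61 + 19/60 + 41.32/3600 = 61.3281444
  N ⇒ keep positive
  λ: 168 + 15/60 + 41/3600 = 168.2613889
  W → negative

1. 83.084167, -128.577544
2. -0.895861, -86.497500
3. -38.586325, -0.654728
4. 61.328144, -168.261389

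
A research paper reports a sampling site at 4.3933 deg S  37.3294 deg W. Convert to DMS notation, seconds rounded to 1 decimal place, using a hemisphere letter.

4°23′35.9″ S, 37°19′45.8″ W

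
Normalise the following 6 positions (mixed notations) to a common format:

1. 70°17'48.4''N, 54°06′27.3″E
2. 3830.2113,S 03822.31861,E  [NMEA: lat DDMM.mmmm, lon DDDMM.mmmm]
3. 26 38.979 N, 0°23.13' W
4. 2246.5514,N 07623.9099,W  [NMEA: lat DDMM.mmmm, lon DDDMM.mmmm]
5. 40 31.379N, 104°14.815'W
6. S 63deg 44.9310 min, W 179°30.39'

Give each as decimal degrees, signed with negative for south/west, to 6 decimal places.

Point 1:
  Lat: 17′ + 48.4″ = 17.80667′; 70 + 17.80667/60 = 70.2967778
  N → positive
  Lon: 54 + 6/60 + 27.3/3600 = 54.1075833
  E → positive
Point 2:
  φ: split at 2 digits → 38° and 30.2113′; 38 + 30.2113/60 = 38.5035217
  S ⇒ negate
  Longitude: degrees = first 3 digits = 38, minutes = 22.31861; 38 + 22.31861/60 = 38.3719768
  E ⇒ keep positive
Point 3:
  φ: 26 + 38.979/60 = 26.6496500
  N → positive
  Lon: 23.13′ = 0.385500°; total 0.3855000
  hemisphere W, so the sign is −
Point 4:
  Lat: split at 2 digits → 22° and 46.5514′; 22 + 46.5514/60 = 22.7758567
  N → positive
  Longitude: degrees = first 3 digits = 76, minutes = 23.9099; 76 + 23.9099/60 = 76.3984983
  W → negative
Point 5:
  φ: 31.379′ = 0.522983°; total 40.5229833
  N ⇒ keep positive
  λ: 14.815′ = 0.246917°; total 104.2469167
  W ⇒ negate
Point 6:
  φ: 44.931′ = 0.748850°; total 63.7488500
  S → negative
  Longitude: 179 + 30.39/60 = 179.5065000
  W → negative

1. 70.296778, 54.107583
2. -38.503522, 38.371977
3. 26.649650, -0.385500
4. 22.775857, -76.398498
5. 40.522983, -104.246917
6. -63.748850, -179.506500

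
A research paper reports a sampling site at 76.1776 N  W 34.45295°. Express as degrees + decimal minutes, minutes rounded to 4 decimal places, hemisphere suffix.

76° 10.6560′ N, 34° 27.1770′ W

φ: fractional part 0.177600 → 10.656000 minutes
λ: minutes = (34.452950 − 34) × 60 = 27.177000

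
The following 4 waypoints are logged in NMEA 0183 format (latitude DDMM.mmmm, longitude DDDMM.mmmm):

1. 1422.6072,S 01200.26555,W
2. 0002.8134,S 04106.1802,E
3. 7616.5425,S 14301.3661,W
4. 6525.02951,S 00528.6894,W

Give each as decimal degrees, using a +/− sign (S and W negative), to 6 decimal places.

1. -14.376787, -12.004426
2. -0.046890, 41.103003
3. -76.275708, -143.022768
4. -65.417159, -5.478157

Point 1:
  Lat: degrees = first 2 digits = 14, minutes = 22.6072; 14 + 22.6072/60 = 14.3767867
  S ⇒ negate
  Longitude: split at 3 digits → 012° and 0.26555′; 12 + 0.26555/60 = 12.0044258
  hemisphere W, so the sign is −
Point 2:
  φ: split at 2 digits → 00° and 2.8134′; 0 + 2.8134/60 = 0.0468900
  S ⇒ negate
  Lon: degrees = first 3 digits = 41, minutes = 6.1802; 41 + 6.1802/60 = 41.1030033
  E ⇒ keep positive
Point 3:
  φ: degrees = first 2 digits = 76, minutes = 16.5425; 76 + 16.5425/60 = 76.2757083
  S ⇒ negate
  Lon: degrees = first 3 digits = 143, minutes = 1.3661; 143 + 1.3661/60 = 143.0227683
  hemisphere W, so the sign is −
Point 4:
  Latitude: split at 2 digits → 65° and 25.02951′; 65 + 25.02951/60 = 65.4171585
  S → negative
  Longitude: split at 3 digits → 005° and 28.6894′; 5 + 28.6894/60 = 5.4781567
  W → negative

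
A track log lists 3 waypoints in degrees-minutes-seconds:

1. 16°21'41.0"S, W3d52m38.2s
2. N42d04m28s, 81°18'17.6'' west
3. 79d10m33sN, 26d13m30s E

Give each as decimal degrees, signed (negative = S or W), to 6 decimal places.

1. -16.361389, -3.877278
2. 42.074444, -81.304889
3. 79.175833, 26.225000

Point 1:
  Lat: 16 + 21/60 + 41/3600 = 16.3613889
  S ⇒ negate
  Lon: 3 + 52/60 + 38.2/3600 = 3.8772778
  W ⇒ negate
Point 2:
  φ: 4′ + 28″ = 4.46667′; 42 + 4.46667/60 = 42.0744444
  N ⇒ keep positive
  λ: 81 + 18/60 + 17.6/3600 = 81.3048889
  W ⇒ negate
Point 3:
  Latitude: 79° + 10/60 + 33/3600 = 79 + 0.166667 + 0.009167 = 79.1758333
  N → positive
  Lon: 26 + 13/60 + 30/3600 = 26.2250000
  E → positive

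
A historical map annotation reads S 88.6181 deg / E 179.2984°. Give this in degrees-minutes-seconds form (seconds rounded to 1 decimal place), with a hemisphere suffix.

Lat: whole degrees 88; 37.08600′ → 37′ and 5.160″
Lon: 0.298400 × 60 = 17.90400′ → 17′, remainder × 60 = 54.240″

88°37′5.2″ S, 179°17′54.2″ E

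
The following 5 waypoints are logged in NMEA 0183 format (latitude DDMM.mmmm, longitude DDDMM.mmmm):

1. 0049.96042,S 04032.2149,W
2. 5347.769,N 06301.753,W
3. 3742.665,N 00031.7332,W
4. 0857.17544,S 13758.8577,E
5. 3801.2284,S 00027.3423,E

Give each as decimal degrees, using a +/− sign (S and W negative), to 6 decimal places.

Point 1:
  Lat: degrees = first 2 digits = 0, minutes = 49.96042; 0 + 49.96042/60 = 0.8326737
  S ⇒ negate
  λ: split at 3 digits → 040° and 32.2149′; 40 + 32.2149/60 = 40.5369150
  W → negative
Point 2:
  φ: split at 2 digits → 53° and 47.769′; 53 + 47.769/60 = 53.7961500
  N ⇒ keep positive
  λ: degrees = first 3 digits = 63, minutes = 1.753; 63 + 1.753/60 = 63.0292167
  W ⇒ negate
Point 3:
  Latitude: split at 2 digits → 37° and 42.665′; 37 + 42.665/60 = 37.7110833
  N ⇒ keep positive
  Lon: split at 3 digits → 000° and 31.7332′; 0 + 31.7332/60 = 0.5288867
  hemisphere W, so the sign is −
Point 4:
  φ: degrees = first 2 digits = 8, minutes = 57.17544; 8 + 57.17544/60 = 8.9529240
  S ⇒ negate
  λ: split at 3 digits → 137° and 58.8577′; 137 + 58.8577/60 = 137.9809617
  E ⇒ keep positive
Point 5:
  Latitude: degrees = first 2 digits = 38, minutes = 1.2284; 38 + 1.2284/60 = 38.0204733
  hemisphere S, so the sign is −
  Lon: split at 3 digits → 000° and 27.3423′; 0 + 27.3423/60 = 0.4557050
  E ⇒ keep positive

1. -0.832674, -40.536915
2. 53.796150, -63.029217
3. 37.711083, -0.528887
4. -8.952924, 137.980962
5. -38.020473, 0.455705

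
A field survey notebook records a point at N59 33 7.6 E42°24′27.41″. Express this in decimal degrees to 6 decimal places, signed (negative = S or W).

59.552111, 42.407614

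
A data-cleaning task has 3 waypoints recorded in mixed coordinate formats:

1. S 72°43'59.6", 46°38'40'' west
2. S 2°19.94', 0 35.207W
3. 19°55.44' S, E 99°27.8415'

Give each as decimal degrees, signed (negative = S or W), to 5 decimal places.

1. -72.73322, -46.64444
2. -2.33233, -0.58678
3. -19.92400, 99.46403

Point 1:
  φ: 72 + 43/60 + 59.6/3600 = 72.733222
  S ⇒ negate
  Lon: 38′ + 40″ = 38.66667′; 46 + 38.66667/60 = 46.644444
  W → negative
Point 2:
  φ: 2 + 19.94/60 = 2.332333
  S → negative
  λ: 35.207′ = 0.586783°; total 0.586783
  hemisphere W, so the sign is −
Point 3:
  Latitude: 19 + 55.44/60 = 19.924000
  hemisphere S, so the sign is −
  Longitude: 99 + 27.8415/60 = 99.464025
  E ⇒ keep positive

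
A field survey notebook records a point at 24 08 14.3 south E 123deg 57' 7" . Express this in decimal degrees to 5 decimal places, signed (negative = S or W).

Lat: 8′ + 14.3″ = 8.23833′; 24 + 8.23833/60 = 24.137306
hemisphere S, so the sign is −
λ: 123° + 57/60 + 7/3600 = 123 + 0.950000 + 0.001944 = 123.951944
E ⇒ keep positive

-24.13731, 123.95194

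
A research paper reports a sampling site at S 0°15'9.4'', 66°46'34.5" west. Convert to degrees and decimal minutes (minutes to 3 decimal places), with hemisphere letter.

0° 15.157′ S, 66° 46.575′ W

φ: seconds/60 = 0.15667; minutes = 15 + 0.15667 = 15.15667
Lon: 46 + 34.5/60 = 46.57500′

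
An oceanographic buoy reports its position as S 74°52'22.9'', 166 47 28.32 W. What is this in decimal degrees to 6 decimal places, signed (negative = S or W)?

-74.873028, -166.791200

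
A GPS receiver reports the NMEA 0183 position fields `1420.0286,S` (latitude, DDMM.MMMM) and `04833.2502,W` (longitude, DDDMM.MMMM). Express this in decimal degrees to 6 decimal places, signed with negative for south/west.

-14.333810, -48.554170

Lat: degrees = first 2 digits = 14, minutes = 20.0286; 14 + 20.0286/60 = 14.3338100
S ⇒ negate
Longitude: split at 3 digits → 048° and 33.2502′; 48 + 33.2502/60 = 48.5541700
W → negative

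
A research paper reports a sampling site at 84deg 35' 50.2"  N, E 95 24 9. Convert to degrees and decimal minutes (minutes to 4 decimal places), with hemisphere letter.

84° 35.8367′ N, 95° 24.1500′ E

Lat: 35 + 50.2/60 = 35.836667′
Longitude: seconds/60 = 0.15000; minutes = 24 + 0.15000 = 24.150000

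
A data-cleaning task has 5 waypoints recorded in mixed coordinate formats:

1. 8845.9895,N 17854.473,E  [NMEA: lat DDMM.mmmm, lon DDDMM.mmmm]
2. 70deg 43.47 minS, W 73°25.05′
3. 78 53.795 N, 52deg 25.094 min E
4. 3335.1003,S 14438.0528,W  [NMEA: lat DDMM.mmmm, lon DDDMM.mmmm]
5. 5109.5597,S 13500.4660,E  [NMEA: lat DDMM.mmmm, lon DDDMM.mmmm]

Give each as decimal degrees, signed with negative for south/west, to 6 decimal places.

1. 88.766492, 178.907883
2. -70.724500, -73.417500
3. 78.896583, 52.418233
4. -33.585005, -144.634213
5. -51.159328, 135.007767

Point 1:
  Latitude: split at 2 digits → 88° and 45.9895′; 88 + 45.9895/60 = 88.7664917
  N → positive
  Longitude: split at 3 digits → 178° and 54.473′; 178 + 54.473/60 = 178.9078833
  E → positive
Point 2:
  φ: 70 + 43.47/60 = 70.7245000
  S → negative
  λ: 73 + 25.05/60 = 73.4175000
  hemisphere W, so the sign is −
Point 3:
  Lat: 78 + 53.795/60 = 78.8965833
  N → positive
  λ: 52 + 25.094/60 = 52.4182333
  E ⇒ keep positive
Point 4:
  Lat: split at 2 digits → 33° and 35.1003′; 33 + 35.1003/60 = 33.5850050
  S → negative
  Longitude: split at 3 digits → 144° and 38.0528′; 144 + 38.0528/60 = 144.6342133
  W → negative
Point 5:
  Lat: degrees = first 2 digits = 51, minutes = 9.5597; 51 + 9.5597/60 = 51.1593283
  hemisphere S, so the sign is −
  λ: degrees = first 3 digits = 135, minutes = 0.466; 135 + 0.466/60 = 135.0077667
  E → positive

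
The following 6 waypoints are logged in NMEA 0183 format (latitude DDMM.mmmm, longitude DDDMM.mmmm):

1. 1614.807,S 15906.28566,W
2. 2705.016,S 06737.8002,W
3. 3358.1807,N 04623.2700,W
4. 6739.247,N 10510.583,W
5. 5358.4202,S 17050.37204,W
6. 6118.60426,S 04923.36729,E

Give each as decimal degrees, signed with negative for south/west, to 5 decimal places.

Point 1:
  Latitude: split at 2 digits → 16° and 14.807′; 16 + 14.807/60 = 16.246783
  S ⇒ negate
  λ: degrees = first 3 digits = 159, minutes = 6.28566; 159 + 6.28566/60 = 159.104761
  hemisphere W, so the sign is −
Point 2:
  φ: degrees = first 2 digits = 27, minutes = 5.016; 27 + 5.016/60 = 27.083600
  S → negative
  Longitude: split at 3 digits → 067° and 37.8002′; 67 + 37.8002/60 = 67.630003
  hemisphere W, so the sign is −
Point 3:
  φ: split at 2 digits → 33° and 58.1807′; 33 + 58.1807/60 = 33.969678
  N → positive
  λ: degrees = first 3 digits = 46, minutes = 23.27; 46 + 23.27/60 = 46.387833
  W → negative
Point 4:
  Latitude: split at 2 digits → 67° and 39.247′; 67 + 39.247/60 = 67.654117
  N → positive
  λ: degrees = first 3 digits = 105, minutes = 10.583; 105 + 10.583/60 = 105.176383
  W ⇒ negate
Point 5:
  φ: split at 2 digits → 53° and 58.4202′; 53 + 58.4202/60 = 53.973670
  S → negative
  Lon: degrees = first 3 digits = 170, minutes = 50.37204; 170 + 50.37204/60 = 170.839534
  W → negative
Point 6:
  φ: degrees = first 2 digits = 61, minutes = 18.60426; 61 + 18.60426/60 = 61.310071
  S ⇒ negate
  λ: split at 3 digits → 049° and 23.36729′; 49 + 23.36729/60 = 49.389455
  E ⇒ keep positive

1. -16.24678, -159.10476
2. -27.08360, -67.63000
3. 33.96968, -46.38783
4. 67.65412, -105.17638
5. -53.97367, -170.83953
6. -61.31007, 49.38945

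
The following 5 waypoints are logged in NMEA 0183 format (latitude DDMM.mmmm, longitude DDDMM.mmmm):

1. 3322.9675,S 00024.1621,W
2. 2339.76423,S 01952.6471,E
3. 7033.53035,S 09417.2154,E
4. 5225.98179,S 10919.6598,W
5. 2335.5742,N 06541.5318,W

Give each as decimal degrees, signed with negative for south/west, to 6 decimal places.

1. -33.382792, -0.402702
2. -23.662737, 19.877452
3. -70.558839, 94.286923
4. -52.433030, -109.327663
5. 23.592903, -65.692197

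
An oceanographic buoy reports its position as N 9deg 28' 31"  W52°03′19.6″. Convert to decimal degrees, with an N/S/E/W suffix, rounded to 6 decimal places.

Lat: 9° + 28/60 + 31/3600 = 9 + 0.466667 + 0.008611 = 9.4752778
λ: 52° + 3/60 + 19.6/3600 = 52 + 0.050000 + 0.005444 = 52.0554444

9.475278° N, 52.055444° W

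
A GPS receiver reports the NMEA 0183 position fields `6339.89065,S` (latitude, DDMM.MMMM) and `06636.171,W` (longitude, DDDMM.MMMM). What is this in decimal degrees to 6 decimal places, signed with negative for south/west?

Lat: degrees = first 2 digits = 63, minutes = 39.89065; 63 + 39.89065/60 = 63.6648442
hemisphere S, so the sign is −
λ: degrees = first 3 digits = 66, minutes = 36.171; 66 + 36.171/60 = 66.6028500
W ⇒ negate

-63.664844, -66.602850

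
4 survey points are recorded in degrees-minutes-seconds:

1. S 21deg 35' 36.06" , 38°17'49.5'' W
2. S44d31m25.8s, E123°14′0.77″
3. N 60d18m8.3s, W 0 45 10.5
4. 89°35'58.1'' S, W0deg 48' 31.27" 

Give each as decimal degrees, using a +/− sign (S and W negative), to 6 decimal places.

Point 1:
  φ: 35′ + 36.06″ = 35.60100′; 21 + 35.60100/60 = 21.5933500
  S ⇒ negate
  Lon: 38 + 17/60 + 49.5/3600 = 38.2970833
  W → negative
Point 2:
  φ: 31′ + 25.8″ = 31.43000′; 44 + 31.43000/60 = 44.5238333
  S → negative
  λ: 123 + 14/60 + 0.77/3600 = 123.2335472
  E ⇒ keep positive
Point 3:
  Lat: 60 + 18/60 + 8.3/3600 = 60.3023056
  N → positive
  Lon: 45′ + 10.5″ = 45.17500′; 0 + 45.17500/60 = 0.7529167
  W ⇒ negate
Point 4:
  φ: 89° + 35/60 + 58.1/3600 = 89 + 0.583333 + 0.016139 = 89.5994722
  S → negative
  λ: 0° + 48/60 + 31.27/3600 = 0 + 0.800000 + 0.008686 = 0.8086861
  hemisphere W, so the sign is −

1. -21.593350, -38.297083
2. -44.523833, 123.233547
3. 60.302306, -0.752917
4. -89.599472, -0.808686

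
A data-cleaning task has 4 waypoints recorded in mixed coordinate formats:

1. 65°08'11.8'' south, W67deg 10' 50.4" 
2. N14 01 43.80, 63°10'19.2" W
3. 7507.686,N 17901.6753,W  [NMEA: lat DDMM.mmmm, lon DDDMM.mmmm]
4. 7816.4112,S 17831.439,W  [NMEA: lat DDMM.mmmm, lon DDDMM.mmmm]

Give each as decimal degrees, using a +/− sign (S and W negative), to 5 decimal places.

Point 1:
  φ: 65 + 8/60 + 11.8/3600 = 65.136611
  S → negative
  Longitude: 67 + 10/60 + 50.4/3600 = 67.180667
  W → negative
Point 2:
  Latitude: 1′ + 43.8″ = 1.73000′; 14 + 1.73000/60 = 14.028833
  N → positive
  Lon: 63° + 10/60 + 19.2/3600 = 63 + 0.166667 + 0.005333 = 63.172000
  hemisphere W, so the sign is −
Point 3:
  Lat: degrees = first 2 digits = 75, minutes = 7.686; 75 + 7.686/60 = 75.128100
  N ⇒ keep positive
  λ: degrees = first 3 digits = 179, minutes = 1.6753; 179 + 1.6753/60 = 179.027922
  hemisphere W, so the sign is −
Point 4:
  Lat: split at 2 digits → 78° and 16.4112′; 78 + 16.4112/60 = 78.273520
  S → negative
  λ: degrees = first 3 digits = 178, minutes = 31.439; 178 + 31.439/60 = 178.523983
  W → negative

1. -65.13661, -67.18067
2. 14.02883, -63.17200
3. 75.12810, -179.02792
4. -78.27352, -178.52398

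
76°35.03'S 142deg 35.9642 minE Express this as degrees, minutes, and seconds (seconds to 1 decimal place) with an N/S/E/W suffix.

76°35′1.8″ S, 142°35′57.9″ E

Latitude: 35.03000′ → 35′ and 0.03000 × 60 = 1.800″
Longitude: fractional minutes 0.96420 × 60 = 57.852″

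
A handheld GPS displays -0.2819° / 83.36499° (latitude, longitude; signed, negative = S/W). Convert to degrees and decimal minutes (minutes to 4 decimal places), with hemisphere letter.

Latitude is negative → S; |value| = 0.281900
Lat: fractional part 0.281900 → 16.914000 minutes
λ: 83° + 0.364990 × 60 = 83° 21.899400′

0° 16.9140′ S, 83° 21.8994′ E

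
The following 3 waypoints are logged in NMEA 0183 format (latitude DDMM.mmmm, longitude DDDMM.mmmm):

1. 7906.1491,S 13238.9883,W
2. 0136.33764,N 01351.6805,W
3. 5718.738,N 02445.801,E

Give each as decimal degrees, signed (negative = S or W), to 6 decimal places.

Point 1:
  Latitude: degrees = first 2 digits = 79, minutes = 6.1491; 79 + 6.1491/60 = 79.1024850
  S → negative
  Longitude: degrees = first 3 digits = 132, minutes = 38.9883; 132 + 38.9883/60 = 132.6498050
  W ⇒ negate
Point 2:
  φ: split at 2 digits → 01° and 36.33764′; 1 + 36.33764/60 = 1.6056273
  N ⇒ keep positive
  Longitude: split at 3 digits → 013° and 51.6805′; 13 + 51.6805/60 = 13.8613417
  W ⇒ negate
Point 3:
  Lat: degrees = first 2 digits = 57, minutes = 18.738; 57 + 18.738/60 = 57.3123000
  N ⇒ keep positive
  Longitude: split at 3 digits → 024° and 45.801′; 24 + 45.801/60 = 24.7633500
  E → positive

1. -79.102485, -132.649805
2. 1.605627, -13.861342
3. 57.312300, 24.763350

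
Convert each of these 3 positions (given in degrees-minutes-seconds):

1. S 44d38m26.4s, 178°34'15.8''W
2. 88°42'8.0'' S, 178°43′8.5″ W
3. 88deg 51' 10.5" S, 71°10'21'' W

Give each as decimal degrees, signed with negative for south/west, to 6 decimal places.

1. -44.640667, -178.571056
2. -88.702222, -178.719028
3. -88.852917, -71.172500

Point 1:
  Lat: 38′ + 26.4″ = 38.44000′; 44 + 38.44000/60 = 44.6406667
  hemisphere S, so the sign is −
  Longitude: 34′ + 15.8″ = 34.26333′; 178 + 34.26333/60 = 178.5710556
  W ⇒ negate
Point 2:
  φ: 88° + 42/60 + 8/3600 = 88 + 0.700000 + 0.002222 = 88.7022222
  S ⇒ negate
  Lon: 43′ + 8.5″ = 43.14167′; 178 + 43.14167/60 = 178.7190278
  hemisphere W, so the sign is −
Point 3:
  Lat: 51′ + 10.5″ = 51.17500′; 88 + 51.17500/60 = 88.8529167
  S → negative
  Longitude: 10′ + 21″ = 10.35000′; 71 + 10.35000/60 = 71.1725000
  W → negative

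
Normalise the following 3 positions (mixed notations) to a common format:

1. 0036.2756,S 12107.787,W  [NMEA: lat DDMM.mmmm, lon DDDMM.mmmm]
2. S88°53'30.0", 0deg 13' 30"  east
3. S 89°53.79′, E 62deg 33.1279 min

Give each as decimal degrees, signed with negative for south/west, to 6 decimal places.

Point 1:
  φ: split at 2 digits → 00° and 36.2756′; 0 + 36.2756/60 = 0.6045933
  hemisphere S, so the sign is −
  Lon: split at 3 digits → 121° and 7.787′; 121 + 7.787/60 = 121.1297833
  hemisphere W, so the sign is −
Point 2:
  φ: 53′ + 30″ = 53.50000′; 88 + 53.50000/60 = 88.8916667
  S → negative
  λ: 0° + 13/60 + 30/3600 = 0 + 0.216667 + 0.008333 = 0.2250000
  E → positive
Point 3:
  Latitude: 53.79′ = 0.896500°; total 89.8965000
  hemisphere S, so the sign is −
  Lon: 62 + 33.1279/60 = 62.5521317
  E → positive

1. -0.604593, -121.129783
2. -88.891667, 0.225000
3. -89.896500, 62.552132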